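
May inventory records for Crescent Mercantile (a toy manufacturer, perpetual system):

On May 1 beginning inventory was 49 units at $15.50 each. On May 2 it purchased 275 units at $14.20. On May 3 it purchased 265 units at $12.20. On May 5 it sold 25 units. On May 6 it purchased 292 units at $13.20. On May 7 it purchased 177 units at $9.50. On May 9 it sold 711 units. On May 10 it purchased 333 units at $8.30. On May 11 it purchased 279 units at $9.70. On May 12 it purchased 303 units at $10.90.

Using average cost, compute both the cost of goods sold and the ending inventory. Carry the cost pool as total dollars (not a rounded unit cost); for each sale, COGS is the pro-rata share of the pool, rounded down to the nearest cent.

After May 1: 49 on hand, pool $759.50 (≈ $15.5000 each)
After May 2: 324 on hand, pool $4,664.50 (≈ $14.3966 each)
After May 3: 589 on hand, pool $7,897.50 (≈ $13.4083 each)
May 5, sell 25: 25/589 × $7,897.50 → $335.20
After May 6: 856 on hand, pool $11,416.70 (≈ $13.3373 each)
After May 7: 1033 on hand, pool $13,098.20 (≈ $12.6798 each)
May 9, sell 711: 711/1033 × $13,098.20 → $9,015.31
After May 10: 655 on hand, pool $6,846.79 (≈ $10.4531 each)
After May 11: 934 on hand, pool $9,553.09 (≈ $10.2281 each)
After May 12: 1237 on hand, pool $12,855.79 (≈ $10.3927 each)
Total COGS = $335.20 + $9,015.31 = $9,350.51
Ending inventory (cost pool remaining) = $12,855.79

COGS = $9,350.51; ending inventory = $12,855.79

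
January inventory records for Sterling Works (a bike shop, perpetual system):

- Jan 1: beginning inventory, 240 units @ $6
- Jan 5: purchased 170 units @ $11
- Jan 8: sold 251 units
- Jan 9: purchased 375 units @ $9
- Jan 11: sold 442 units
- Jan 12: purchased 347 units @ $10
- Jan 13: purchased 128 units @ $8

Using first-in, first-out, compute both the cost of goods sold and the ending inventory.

Jan 8, 251 sold [FIFO — oldest first]: 240 @ $6 + 11 @ $11 = $1,561
Jan 11, 442 sold [FIFO — oldest first]: 159 @ $11 + 283 @ $9 = $4,296
Total COGS = $1,561 + $4,296 = $5,857
Ending inventory: 92 @ $9 + 347 @ $10 + 128 @ $8 = $5,322

COGS = $5,857; ending inventory = $5,322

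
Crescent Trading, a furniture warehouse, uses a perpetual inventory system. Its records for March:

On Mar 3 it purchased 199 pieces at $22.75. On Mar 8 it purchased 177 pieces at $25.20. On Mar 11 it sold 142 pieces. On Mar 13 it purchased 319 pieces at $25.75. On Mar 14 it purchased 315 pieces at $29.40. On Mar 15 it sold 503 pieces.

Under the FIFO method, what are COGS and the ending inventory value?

COGS = $15,914.40; ending inventory = $10,548.50

Mar 11, 142 sold [FIFO — oldest first]: 142 @ $22.75 = $3,230.50
Mar 15, 503 sold [FIFO — oldest first]: 57 @ $22.75 + 177 @ $25.20 + 269 @ $25.75 = $12,683.90
Total COGS = $3,230.50 + $12,683.90 = $15,914.40
Ending inventory: 50 @ $25.75 + 315 @ $29.40 = $10,548.50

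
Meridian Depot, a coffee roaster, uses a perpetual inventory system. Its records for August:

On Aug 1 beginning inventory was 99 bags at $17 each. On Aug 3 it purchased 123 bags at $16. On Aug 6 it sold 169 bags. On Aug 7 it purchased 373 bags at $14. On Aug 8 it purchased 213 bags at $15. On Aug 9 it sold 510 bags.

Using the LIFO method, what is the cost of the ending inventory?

Aug 6, 169 sold [LIFO — newest first]: 123 @ $16 + 46 @ $17 = $2,750
Aug 9, 510 sold [LIFO — newest first]: 213 @ $15 + 297 @ $14 = $7,353
Total COGS = $2,750 + $7,353 = $10,103
Ending inventory: 53 @ $17 + 76 @ $14 = $1,965

Ending inventory = $1,965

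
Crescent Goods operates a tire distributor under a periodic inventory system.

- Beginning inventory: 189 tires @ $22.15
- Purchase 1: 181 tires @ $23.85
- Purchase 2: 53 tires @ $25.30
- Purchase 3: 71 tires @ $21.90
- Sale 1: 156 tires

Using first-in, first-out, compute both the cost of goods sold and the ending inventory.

Sale 1 (156) [FIFO — oldest first]: 156 @ $22.15 = $3,455.40
Ending inventory: 33 @ $22.15 + 181 @ $23.85 + 53 @ $25.30 + 71 @ $21.90 = $7,943.60

COGS = $3,455.40; ending inventory = $7,943.60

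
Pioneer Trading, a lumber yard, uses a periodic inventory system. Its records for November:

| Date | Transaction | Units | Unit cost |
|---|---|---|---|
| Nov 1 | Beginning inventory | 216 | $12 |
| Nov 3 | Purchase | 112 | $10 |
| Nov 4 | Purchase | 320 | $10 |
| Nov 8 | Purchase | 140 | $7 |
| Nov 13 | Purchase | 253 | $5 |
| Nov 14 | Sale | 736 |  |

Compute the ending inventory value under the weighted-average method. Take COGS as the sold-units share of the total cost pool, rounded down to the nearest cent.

Ending inventory = $2,682.89

Nov 14, sell 736: 736/1041 × $9,157.00 → $6,474.11
Ending inventory (cost pool remaining) = $2,682.89
Check: goods available $9,157.00 = COGS $6,474.11 + ending $2,682.89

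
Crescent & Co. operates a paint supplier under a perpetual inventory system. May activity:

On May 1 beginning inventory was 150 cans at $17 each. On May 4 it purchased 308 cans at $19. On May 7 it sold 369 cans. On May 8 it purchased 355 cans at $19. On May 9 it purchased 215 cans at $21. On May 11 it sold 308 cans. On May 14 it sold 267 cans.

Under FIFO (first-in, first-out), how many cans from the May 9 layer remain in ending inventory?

84

May 7, 369 sold [FIFO — oldest first]: 150 @ $17 + 219 @ $19 = $6,711
May 11, 308 sold [FIFO — oldest first]: 89 @ $19 + 219 @ $19 = $5,852
May 14, 267 sold [FIFO — oldest first]: 136 @ $19 + 131 @ $21 = $5,335
Total COGS = $6,711 + $5,852 + $5,335 = $17,898
Ending inventory: 84 @ $21 = $1,764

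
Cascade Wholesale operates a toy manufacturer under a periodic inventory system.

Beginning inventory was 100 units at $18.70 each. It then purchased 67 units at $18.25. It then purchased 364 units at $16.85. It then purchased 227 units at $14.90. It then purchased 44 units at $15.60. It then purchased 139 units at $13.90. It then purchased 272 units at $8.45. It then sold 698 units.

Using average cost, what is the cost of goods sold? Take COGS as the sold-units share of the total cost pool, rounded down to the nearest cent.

Sale 1, sell 698: 698/1213 × $17,525.35 → $10,084.66
Ending inventory (cost pool remaining) = $7,440.69
Check: goods available $17,525.35 = COGS $10,084.66 + ending $7,440.69

COGS = $10,084.66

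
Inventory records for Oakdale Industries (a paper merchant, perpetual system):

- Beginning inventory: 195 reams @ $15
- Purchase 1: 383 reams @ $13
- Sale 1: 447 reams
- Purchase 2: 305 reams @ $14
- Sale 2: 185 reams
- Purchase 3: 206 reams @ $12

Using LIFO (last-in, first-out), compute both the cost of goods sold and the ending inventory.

COGS = $8,529; ending inventory = $6,117

Sale 1 (447) [LIFO — newest first]: 383 @ $13 + 64 @ $15 = $5,939
Sale 2 (185) [LIFO — newest first]: 185 @ $14 = $2,590
Total COGS = $5,939 + $2,590 = $8,529
Ending inventory: 131 @ $15 + 120 @ $14 + 206 @ $12 = $6,117
Check: goods available $14,646 = COGS $8,529 + ending $6,117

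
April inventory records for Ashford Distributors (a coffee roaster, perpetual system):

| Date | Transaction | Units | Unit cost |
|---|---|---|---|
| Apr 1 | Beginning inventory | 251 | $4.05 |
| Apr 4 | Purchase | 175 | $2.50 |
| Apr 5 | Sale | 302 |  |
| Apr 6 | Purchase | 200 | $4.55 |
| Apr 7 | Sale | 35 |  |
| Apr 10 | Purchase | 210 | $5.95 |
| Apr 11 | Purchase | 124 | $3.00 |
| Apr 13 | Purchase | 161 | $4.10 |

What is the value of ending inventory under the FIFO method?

Apr 5, 302 sold [FIFO — oldest first]: 251 @ $4.05 + 51 @ $2.50 = $1,144.05
Apr 7, 35 sold [FIFO — oldest first]: 35 @ $2.50 = $87.50
Total COGS = $1,144.05 + $87.50 = $1,231.55
Ending inventory: 89 @ $2.50 + 200 @ $4.55 + 210 @ $5.95 + 124 @ $3.00 + 161 @ $4.10 = $3,414.10

Ending inventory = $3,414.10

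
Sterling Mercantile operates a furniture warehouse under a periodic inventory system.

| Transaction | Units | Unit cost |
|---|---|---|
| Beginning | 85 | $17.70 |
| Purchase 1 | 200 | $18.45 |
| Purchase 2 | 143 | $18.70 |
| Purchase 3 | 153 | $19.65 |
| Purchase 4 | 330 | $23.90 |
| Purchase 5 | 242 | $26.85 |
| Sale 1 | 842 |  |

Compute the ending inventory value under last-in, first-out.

Ending inventory = $5,680.70

Sale 1 (842) [LIFO — newest first]: 242 @ $26.85 + 330 @ $23.90 + 153 @ $19.65 + 117 @ $18.70 = $19,579.05
Ending inventory: 85 @ $17.70 + 200 @ $18.45 + 26 @ $18.70 = $5,680.70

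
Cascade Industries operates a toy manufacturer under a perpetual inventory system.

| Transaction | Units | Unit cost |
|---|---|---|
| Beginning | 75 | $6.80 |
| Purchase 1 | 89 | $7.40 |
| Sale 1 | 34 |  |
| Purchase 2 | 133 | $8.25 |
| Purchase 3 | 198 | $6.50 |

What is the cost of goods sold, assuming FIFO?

COGS = $231.20

Sale 1 (34) [FIFO — oldest first]: 34 @ $6.80 = $231.20
Ending inventory: 41 @ $6.80 + 89 @ $7.40 + 133 @ $8.25 + 198 @ $6.50 = $3,321.65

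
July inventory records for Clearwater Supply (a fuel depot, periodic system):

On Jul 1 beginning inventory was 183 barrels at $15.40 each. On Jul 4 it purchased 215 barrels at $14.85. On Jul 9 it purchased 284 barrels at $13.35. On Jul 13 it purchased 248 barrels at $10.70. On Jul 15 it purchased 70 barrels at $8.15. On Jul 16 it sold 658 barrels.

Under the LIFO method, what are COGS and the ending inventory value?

Jul 16, 658 sold [LIFO — newest first]: 70 @ $8.15 + 248 @ $10.70 + 284 @ $13.35 + 56 @ $14.85 = $7,847.10
Ending inventory: 183 @ $15.40 + 159 @ $14.85 = $5,179.35
Check: goods available $13,026.45 = COGS $7,847.10 + ending $5,179.35

COGS = $7,847.10; ending inventory = $5,179.35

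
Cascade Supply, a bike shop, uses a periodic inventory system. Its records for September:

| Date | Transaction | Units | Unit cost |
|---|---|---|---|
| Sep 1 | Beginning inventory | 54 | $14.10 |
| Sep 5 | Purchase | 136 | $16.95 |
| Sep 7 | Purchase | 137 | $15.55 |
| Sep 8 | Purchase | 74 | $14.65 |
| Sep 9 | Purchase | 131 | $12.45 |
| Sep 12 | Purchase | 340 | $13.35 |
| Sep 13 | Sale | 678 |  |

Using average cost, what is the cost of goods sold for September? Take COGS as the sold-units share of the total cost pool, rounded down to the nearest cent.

COGS = $9,680.93

Sep 13, sell 678: 678/872 × $12,451.00 → $9,680.93
Ending inventory (cost pool remaining) = $2,770.07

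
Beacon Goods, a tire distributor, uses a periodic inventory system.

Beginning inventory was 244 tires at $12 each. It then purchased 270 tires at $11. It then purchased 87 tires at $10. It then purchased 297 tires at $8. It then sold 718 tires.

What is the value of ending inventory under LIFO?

Ending inventory = $2,160

Sale 1 (718) [LIFO — newest first]: 297 @ $8 + 87 @ $10 + 270 @ $11 + 64 @ $12 = $6,984
Ending inventory: 180 @ $12 = $2,160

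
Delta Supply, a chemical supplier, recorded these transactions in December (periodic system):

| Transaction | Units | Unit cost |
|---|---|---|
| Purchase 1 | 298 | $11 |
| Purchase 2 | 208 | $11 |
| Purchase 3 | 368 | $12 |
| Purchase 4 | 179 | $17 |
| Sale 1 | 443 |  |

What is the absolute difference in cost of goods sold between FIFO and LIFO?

$1,338

FIFO COGS: 298 @ $11 + 145 @ $11 = $4,873
LIFO COGS: 179 @ $17 + 264 @ $12 = $6,211
Difference = |$4,873 − $6,211| = $1,338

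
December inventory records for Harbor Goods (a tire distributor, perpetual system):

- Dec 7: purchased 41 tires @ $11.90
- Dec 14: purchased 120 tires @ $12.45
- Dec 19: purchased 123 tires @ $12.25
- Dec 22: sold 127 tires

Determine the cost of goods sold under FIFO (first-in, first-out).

Dec 22, 127 sold [FIFO — oldest first]: 41 @ $11.90 + 86 @ $12.45 = $1,558.60
Ending inventory: 34 @ $12.45 + 123 @ $12.25 = $1,930.05
Check: goods available $3,488.65 = COGS $1,558.60 + ending $1,930.05

COGS = $1,558.60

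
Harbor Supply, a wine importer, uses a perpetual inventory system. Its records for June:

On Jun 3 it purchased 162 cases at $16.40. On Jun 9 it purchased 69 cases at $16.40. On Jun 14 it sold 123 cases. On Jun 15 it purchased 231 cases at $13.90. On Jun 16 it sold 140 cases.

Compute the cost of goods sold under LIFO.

Jun 14, 123 sold [LIFO — newest first]: 69 @ $16.40 + 54 @ $16.40 = $2,017.20
Jun 16, 140 sold [LIFO — newest first]: 140 @ $13.90 = $1,946.00
Total COGS = $2,017.20 + $1,946.00 = $3,963.20
Ending inventory: 108 @ $16.40 + 91 @ $13.90 = $3,036.10

COGS = $3,963.20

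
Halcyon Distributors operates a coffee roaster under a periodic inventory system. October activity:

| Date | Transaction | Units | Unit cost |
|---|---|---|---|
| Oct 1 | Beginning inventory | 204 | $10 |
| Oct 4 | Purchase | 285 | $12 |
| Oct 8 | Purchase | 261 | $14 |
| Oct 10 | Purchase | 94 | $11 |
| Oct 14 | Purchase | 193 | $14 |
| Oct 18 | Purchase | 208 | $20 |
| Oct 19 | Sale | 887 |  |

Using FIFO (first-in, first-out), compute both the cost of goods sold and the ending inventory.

Oct 19, 887 sold [FIFO — oldest first]: 204 @ $10 + 285 @ $12 + 261 @ $14 + 94 @ $11 + 43 @ $14 = $10,750
Ending inventory: 150 @ $14 + 208 @ $20 = $6,260
Check: goods available $17,010 = COGS $10,750 + ending $6,260

COGS = $10,750; ending inventory = $6,260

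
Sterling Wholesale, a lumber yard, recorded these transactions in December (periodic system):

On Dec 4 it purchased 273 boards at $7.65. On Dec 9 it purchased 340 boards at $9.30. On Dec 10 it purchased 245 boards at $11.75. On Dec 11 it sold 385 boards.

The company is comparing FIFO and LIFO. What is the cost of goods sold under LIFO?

FIFO COGS: 273 @ $7.65 + 112 @ $9.30 = $3,130.05
LIFO COGS: 245 @ $11.75 + 140 @ $9.30 = $4,180.75

COGS = $4,180.75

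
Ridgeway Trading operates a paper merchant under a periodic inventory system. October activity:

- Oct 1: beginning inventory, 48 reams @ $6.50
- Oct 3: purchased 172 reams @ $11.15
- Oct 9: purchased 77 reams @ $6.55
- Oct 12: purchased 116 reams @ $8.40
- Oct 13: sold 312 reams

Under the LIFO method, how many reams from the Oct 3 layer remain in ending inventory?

53

Oct 13, 312 sold [LIFO — newest first]: 116 @ $8.40 + 77 @ $6.55 + 119 @ $11.15 = $2,805.60
Ending inventory: 48 @ $6.50 + 53 @ $11.15 = $902.95
Check: goods available $3,708.55 = COGS $2,805.60 + ending $902.95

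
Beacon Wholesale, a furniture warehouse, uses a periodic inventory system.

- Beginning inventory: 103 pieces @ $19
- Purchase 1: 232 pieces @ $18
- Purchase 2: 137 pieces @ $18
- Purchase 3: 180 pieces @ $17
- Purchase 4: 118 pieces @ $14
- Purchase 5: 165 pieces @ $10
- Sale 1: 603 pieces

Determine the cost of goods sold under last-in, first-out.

COGS = $8,882

Sale 1 (603) [LIFO — newest first]: 165 @ $10 + 118 @ $14 + 180 @ $17 + 137 @ $18 + 3 @ $18 = $8,882
Ending inventory: 103 @ $19 + 229 @ $18 = $6,079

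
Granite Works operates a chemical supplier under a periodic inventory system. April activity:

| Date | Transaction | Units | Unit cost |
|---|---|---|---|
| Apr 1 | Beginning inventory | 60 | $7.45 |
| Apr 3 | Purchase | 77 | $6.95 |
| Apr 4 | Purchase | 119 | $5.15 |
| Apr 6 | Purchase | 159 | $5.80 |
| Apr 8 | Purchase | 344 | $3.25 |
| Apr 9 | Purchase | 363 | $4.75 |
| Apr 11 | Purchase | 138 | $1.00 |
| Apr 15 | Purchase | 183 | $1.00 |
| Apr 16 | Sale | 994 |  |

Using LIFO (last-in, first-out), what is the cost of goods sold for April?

COGS = $3,052.75

Apr 16, 994 sold [LIFO — newest first]: 183 @ $1.00 + 138 @ $1.00 + 363 @ $4.75 + 310 @ $3.25 = $3,052.75
Ending inventory: 60 @ $7.45 + 77 @ $6.95 + 119 @ $5.15 + 159 @ $5.80 + 34 @ $3.25 = $2,627.70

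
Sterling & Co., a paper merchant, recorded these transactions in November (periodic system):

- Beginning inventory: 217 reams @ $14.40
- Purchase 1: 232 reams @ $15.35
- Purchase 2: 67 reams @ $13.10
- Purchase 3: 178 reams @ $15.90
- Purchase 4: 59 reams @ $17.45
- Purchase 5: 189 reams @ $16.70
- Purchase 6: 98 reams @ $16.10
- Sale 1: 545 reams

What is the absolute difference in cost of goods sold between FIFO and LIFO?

FIFO COGS: 217 @ $14.40 + 232 @ $15.35 + 67 @ $13.10 + 29 @ $15.90 = $8,024.80
LIFO COGS: 98 @ $16.10 + 189 @ $16.70 + 59 @ $17.45 + 178 @ $15.90 + 21 @ $13.10 = $8,868.95
Difference = |$8,024.80 − $8,868.95| = $844.15

$844.15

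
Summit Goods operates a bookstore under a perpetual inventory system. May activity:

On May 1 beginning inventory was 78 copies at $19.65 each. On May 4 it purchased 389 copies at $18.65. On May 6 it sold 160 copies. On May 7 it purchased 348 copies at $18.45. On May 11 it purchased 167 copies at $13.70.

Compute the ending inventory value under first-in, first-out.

Ending inventory = $14,434.05

May 6, 160 sold [FIFO — oldest first]: 78 @ $19.65 + 82 @ $18.65 = $3,062.00
Ending inventory: 307 @ $18.65 + 348 @ $18.45 + 167 @ $13.70 = $14,434.05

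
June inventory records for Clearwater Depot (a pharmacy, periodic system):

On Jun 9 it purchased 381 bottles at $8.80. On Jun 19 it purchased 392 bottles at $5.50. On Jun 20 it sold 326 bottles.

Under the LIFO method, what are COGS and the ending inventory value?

COGS = $1,793.00; ending inventory = $3,715.80

Jun 20, 326 sold [LIFO — newest first]: 326 @ $5.50 = $1,793.00
Ending inventory: 381 @ $8.80 + 66 @ $5.50 = $3,715.80
Check: goods available $5,508.80 = COGS $1,793.00 + ending $3,715.80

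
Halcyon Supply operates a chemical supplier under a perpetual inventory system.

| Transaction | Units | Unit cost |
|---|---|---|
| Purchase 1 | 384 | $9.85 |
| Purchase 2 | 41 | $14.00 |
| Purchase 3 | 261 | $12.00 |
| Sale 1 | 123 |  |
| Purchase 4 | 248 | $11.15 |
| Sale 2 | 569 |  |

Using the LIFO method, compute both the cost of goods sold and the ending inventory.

Sale 1 (123) [LIFO — newest first]: 123 @ $12.00 = $1,476.00
Sale 2 (569) [LIFO — newest first]: 248 @ $11.15 + 138 @ $12.00 + 41 @ $14.00 + 142 @ $9.85 = $6,393.90
Total COGS = $1,476.00 + $6,393.90 = $7,869.90
Ending inventory: 242 @ $9.85 = $2,383.70

COGS = $7,869.90; ending inventory = $2,383.70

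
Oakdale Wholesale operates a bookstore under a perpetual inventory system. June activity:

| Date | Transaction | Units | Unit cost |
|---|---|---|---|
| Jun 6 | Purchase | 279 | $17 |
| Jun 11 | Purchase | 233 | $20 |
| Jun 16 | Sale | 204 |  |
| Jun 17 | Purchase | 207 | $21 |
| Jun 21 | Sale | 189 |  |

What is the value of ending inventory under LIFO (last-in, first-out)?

Ending inventory = $5,701

Jun 16, 204 sold [LIFO — newest first]: 204 @ $20 = $4,080
Jun 21, 189 sold [LIFO — newest first]: 189 @ $21 = $3,969
Total COGS = $4,080 + $3,969 = $8,049
Ending inventory: 279 @ $17 + 29 @ $20 + 18 @ $21 = $5,701
Check: goods available $13,750 = COGS $8,049 + ending $5,701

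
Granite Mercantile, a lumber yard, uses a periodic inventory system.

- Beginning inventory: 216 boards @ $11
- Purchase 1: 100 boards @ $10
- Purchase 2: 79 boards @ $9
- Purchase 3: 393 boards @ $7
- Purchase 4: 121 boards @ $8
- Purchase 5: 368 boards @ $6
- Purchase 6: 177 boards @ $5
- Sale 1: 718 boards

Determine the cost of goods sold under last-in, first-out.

Sale 1 (718) [LIFO — newest first]: 177 @ $5 + 368 @ $6 + 121 @ $8 + 52 @ $7 = $4,425
Ending inventory: 216 @ $11 + 100 @ $10 + 79 @ $9 + 341 @ $7 = $6,474

COGS = $4,425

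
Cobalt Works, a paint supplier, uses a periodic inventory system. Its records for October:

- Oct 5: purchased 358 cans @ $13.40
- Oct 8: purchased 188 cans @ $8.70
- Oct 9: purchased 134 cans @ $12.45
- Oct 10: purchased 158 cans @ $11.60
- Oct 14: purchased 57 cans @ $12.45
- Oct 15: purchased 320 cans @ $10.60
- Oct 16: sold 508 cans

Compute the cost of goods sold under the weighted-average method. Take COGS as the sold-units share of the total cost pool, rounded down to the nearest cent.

COGS = $5,868.36

Oct 16, sell 508: 508/1215 × $14,035.55 → $5,868.36
Ending inventory (cost pool remaining) = $8,167.19
Check: goods available $14,035.55 = COGS $5,868.36 + ending $8,167.19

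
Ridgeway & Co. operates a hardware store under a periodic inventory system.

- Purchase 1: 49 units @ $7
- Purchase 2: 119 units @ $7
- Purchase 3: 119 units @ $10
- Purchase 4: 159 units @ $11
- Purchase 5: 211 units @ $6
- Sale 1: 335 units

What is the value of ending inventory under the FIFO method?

Sale 1 (335) [FIFO — oldest first]: 49 @ $7 + 119 @ $7 + 119 @ $10 + 48 @ $11 = $2,894
Ending inventory: 111 @ $11 + 211 @ $6 = $2,487

Ending inventory = $2,487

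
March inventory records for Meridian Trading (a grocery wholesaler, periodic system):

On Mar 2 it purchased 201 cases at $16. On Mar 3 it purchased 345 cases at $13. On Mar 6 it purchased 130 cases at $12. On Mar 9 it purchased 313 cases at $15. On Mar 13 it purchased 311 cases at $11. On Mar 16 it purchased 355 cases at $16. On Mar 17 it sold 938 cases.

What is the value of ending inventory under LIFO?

Ending inventory = $9,876

Mar 17, 938 sold [LIFO — newest first]: 355 @ $16 + 311 @ $11 + 272 @ $15 = $13,181
Ending inventory: 201 @ $16 + 345 @ $13 + 130 @ $12 + 41 @ $15 = $9,876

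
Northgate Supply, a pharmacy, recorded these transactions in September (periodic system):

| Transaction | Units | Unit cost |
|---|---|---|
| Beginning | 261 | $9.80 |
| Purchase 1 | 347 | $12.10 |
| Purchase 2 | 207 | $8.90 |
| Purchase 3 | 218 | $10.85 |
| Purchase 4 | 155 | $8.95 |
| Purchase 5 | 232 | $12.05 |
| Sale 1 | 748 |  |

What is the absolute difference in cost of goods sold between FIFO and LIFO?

$181.65

FIFO COGS: 261 @ $9.80 + 347 @ $12.10 + 140 @ $8.90 = $8,002.50
LIFO COGS: 232 @ $12.05 + 155 @ $8.95 + 218 @ $10.85 + 143 @ $8.90 = $7,820.85
Difference = |$8,002.50 − $7,820.85| = $181.65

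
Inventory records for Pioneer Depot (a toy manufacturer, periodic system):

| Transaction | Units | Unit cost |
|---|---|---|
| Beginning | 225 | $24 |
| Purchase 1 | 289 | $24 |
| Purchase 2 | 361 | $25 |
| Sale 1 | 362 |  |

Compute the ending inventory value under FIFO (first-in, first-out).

Sale 1 (362) [FIFO — oldest first]: 225 @ $24 + 137 @ $24 = $8,688
Ending inventory: 152 @ $24 + 361 @ $25 = $12,673
Check: goods available $21,361 = COGS $8,688 + ending $12,673

Ending inventory = $12,673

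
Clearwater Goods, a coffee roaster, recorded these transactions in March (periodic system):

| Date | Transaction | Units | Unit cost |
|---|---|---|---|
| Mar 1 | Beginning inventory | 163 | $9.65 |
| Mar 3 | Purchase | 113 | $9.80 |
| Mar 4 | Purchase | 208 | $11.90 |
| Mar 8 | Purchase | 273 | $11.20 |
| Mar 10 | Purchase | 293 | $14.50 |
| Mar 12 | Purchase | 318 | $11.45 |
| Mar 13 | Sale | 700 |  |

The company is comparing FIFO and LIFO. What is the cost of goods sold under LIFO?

FIFO COGS: 163 @ $9.65 + 113 @ $9.80 + 208 @ $11.90 + 216 @ $11.20 = $7,574.75
LIFO COGS: 318 @ $11.45 + 293 @ $14.50 + 89 @ $11.20 = $8,886.40

COGS = $8,886.40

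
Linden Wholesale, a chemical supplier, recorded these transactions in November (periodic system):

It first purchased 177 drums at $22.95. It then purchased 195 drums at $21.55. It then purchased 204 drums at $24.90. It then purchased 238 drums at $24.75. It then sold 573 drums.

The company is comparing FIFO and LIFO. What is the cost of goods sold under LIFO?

FIFO COGS: 177 @ $22.95 + 195 @ $21.55 + 201 @ $24.90 = $13,269.30
LIFO COGS: 238 @ $24.75 + 204 @ $24.90 + 131 @ $21.55 = $13,793.15

COGS = $13,793.15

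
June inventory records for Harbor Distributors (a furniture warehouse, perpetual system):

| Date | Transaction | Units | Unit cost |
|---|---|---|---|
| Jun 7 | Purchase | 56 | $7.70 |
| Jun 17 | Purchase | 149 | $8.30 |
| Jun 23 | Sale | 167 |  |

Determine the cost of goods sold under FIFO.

COGS = $1,352.50

Jun 23, 167 sold [FIFO — oldest first]: 56 @ $7.70 + 111 @ $8.30 = $1,352.50
Ending inventory: 38 @ $8.30 = $315.40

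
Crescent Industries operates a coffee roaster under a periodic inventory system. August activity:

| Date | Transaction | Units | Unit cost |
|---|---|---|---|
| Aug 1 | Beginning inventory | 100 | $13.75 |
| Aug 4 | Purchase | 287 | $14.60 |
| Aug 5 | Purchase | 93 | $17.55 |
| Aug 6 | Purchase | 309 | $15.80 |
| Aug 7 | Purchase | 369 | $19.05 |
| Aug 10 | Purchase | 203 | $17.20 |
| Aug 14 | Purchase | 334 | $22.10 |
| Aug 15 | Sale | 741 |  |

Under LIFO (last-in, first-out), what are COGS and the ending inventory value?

COGS = $14,759.20; ending inventory = $15,222.80

Aug 15, 741 sold [LIFO — newest first]: 334 @ $22.10 + 203 @ $17.20 + 204 @ $19.05 = $14,759.20
Ending inventory: 100 @ $13.75 + 287 @ $14.60 + 93 @ $17.55 + 309 @ $15.80 + 165 @ $19.05 = $15,222.80
Check: goods available $29,982.00 = COGS $14,759.20 + ending $15,222.80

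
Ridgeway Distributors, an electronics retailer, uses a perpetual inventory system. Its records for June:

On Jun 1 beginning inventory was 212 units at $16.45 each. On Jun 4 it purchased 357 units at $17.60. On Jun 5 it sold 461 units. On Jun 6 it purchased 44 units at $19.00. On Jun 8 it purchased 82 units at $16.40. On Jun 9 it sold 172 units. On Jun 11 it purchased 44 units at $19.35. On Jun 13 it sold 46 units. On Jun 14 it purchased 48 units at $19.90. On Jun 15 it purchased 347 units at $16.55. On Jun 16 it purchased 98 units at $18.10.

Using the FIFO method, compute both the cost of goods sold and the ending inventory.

Jun 5, 461 sold [FIFO — oldest first]: 212 @ $16.45 + 249 @ $17.60 = $7,869.80
Jun 9, 172 sold [FIFO — oldest first]: 108 @ $17.60 + 44 @ $19.00 + 20 @ $16.40 = $3,064.80
Jun 13, 46 sold [FIFO — oldest first]: 46 @ $16.40 = $754.40
Total COGS = $7,869.80 + $3,064.80 + $754.40 = $11,689.00
Ending inventory: 16 @ $16.40 + 44 @ $19.35 + 48 @ $19.90 + 347 @ $16.55 + 98 @ $18.10 = $9,585.65

COGS = $11,689.00; ending inventory = $9,585.65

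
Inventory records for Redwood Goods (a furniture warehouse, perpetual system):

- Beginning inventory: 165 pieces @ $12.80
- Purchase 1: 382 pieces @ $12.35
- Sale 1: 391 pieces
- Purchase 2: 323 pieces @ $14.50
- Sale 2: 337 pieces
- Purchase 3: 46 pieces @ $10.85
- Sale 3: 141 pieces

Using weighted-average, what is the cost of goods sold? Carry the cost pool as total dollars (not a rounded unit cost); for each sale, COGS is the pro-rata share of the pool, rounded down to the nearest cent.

COGS = $11,396.06

After Beginning: 165 on hand, pool $2,112.00 (≈ $12.8000 each)
After Purchase 1: 547 on hand, pool $6,829.70 (≈ $12.4857 each)
Sale 1, sell 391: 391/547 × $6,829.70 → $4,881.92
After Purchase 2: 479 on hand, pool $6,631.28 (≈ $13.8440 each)
Sale 2, sell 337: 337/479 × $6,631.28 → $4,665.43
After Purchase 3: 188 on hand, pool $2,464.95 (≈ $13.1114 each)
Sale 3, sell 141: 141/188 × $2,464.95 → $1,848.71
Total COGS = $4,881.92 + $4,665.43 + $1,848.71 = $11,396.06
Ending inventory (cost pool remaining) = $616.24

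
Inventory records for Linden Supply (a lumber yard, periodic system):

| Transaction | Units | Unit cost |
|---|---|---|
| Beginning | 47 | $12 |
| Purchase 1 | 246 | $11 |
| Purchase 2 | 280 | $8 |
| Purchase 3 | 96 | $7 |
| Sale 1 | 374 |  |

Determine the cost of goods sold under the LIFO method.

COGS = $2,896

Sale 1 (374) [LIFO — newest first]: 96 @ $7 + 278 @ $8 = $2,896
Ending inventory: 47 @ $12 + 246 @ $11 + 2 @ $8 = $3,286
Check: goods available $6,182 = COGS $2,896 + ending $3,286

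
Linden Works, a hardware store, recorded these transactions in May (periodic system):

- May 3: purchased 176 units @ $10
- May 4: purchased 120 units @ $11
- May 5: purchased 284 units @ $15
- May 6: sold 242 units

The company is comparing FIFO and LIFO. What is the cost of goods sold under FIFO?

FIFO COGS: 176 @ $10 + 66 @ $11 = $2,486
LIFO COGS: 242 @ $15 = $3,630

COGS = $2,486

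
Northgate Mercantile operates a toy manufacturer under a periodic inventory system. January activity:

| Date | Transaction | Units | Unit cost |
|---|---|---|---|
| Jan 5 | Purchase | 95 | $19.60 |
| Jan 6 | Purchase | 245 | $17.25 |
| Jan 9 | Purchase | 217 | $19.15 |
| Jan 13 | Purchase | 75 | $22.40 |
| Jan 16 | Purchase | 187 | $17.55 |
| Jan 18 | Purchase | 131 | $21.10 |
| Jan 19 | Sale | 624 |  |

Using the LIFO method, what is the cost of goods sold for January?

COGS = $12,123.00

Jan 19, 624 sold [LIFO — newest first]: 131 @ $21.10 + 187 @ $17.55 + 75 @ $22.40 + 217 @ $19.15 + 14 @ $17.25 = $12,123.00
Ending inventory: 95 @ $19.60 + 231 @ $17.25 = $5,846.75
Check: goods available $17,969.75 = COGS $12,123.00 + ending $5,846.75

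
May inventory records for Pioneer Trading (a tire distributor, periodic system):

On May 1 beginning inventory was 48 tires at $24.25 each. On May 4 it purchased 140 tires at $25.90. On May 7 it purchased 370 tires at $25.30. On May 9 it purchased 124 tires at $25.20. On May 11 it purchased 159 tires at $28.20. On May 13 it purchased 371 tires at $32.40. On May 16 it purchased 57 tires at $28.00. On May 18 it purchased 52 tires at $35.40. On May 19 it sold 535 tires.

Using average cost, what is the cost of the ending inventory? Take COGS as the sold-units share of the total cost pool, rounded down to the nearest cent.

May 19, sell 535: 535/1321 × $37,216.80 → $15,072.66
Ending inventory (cost pool remaining) = $22,144.14

Ending inventory = $22,144.14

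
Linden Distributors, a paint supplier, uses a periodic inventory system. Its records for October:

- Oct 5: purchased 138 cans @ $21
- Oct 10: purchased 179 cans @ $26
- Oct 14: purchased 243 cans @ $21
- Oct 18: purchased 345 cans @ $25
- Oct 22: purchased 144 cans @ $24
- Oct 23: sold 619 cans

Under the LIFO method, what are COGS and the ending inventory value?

Oct 23, 619 sold [LIFO — newest first]: 144 @ $24 + 345 @ $25 + 130 @ $21 = $14,811
Ending inventory: 138 @ $21 + 179 @ $26 + 113 @ $21 = $9,925

COGS = $14,811; ending inventory = $9,925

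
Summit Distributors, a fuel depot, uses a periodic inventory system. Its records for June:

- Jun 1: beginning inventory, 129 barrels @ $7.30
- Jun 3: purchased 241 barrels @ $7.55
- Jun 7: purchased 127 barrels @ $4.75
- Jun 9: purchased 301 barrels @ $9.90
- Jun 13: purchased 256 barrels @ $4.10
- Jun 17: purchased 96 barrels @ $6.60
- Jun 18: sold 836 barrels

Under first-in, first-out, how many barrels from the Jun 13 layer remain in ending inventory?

218

Jun 18, 836 sold [FIFO — oldest first]: 129 @ $7.30 + 241 @ $7.55 + 127 @ $4.75 + 301 @ $9.90 + 38 @ $4.10 = $6,500.20
Ending inventory: 218 @ $4.10 + 96 @ $6.60 = $1,527.40
Check: goods available $8,027.60 = COGS $6,500.20 + ending $1,527.40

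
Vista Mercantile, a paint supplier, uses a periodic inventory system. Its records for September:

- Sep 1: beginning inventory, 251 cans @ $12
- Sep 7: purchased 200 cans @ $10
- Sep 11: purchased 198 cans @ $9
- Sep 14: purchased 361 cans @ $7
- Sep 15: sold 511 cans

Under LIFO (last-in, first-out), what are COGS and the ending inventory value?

Sep 15, 511 sold [LIFO — newest first]: 361 @ $7 + 150 @ $9 = $3,877
Ending inventory: 251 @ $12 + 200 @ $10 + 48 @ $9 = $5,444

COGS = $3,877; ending inventory = $5,444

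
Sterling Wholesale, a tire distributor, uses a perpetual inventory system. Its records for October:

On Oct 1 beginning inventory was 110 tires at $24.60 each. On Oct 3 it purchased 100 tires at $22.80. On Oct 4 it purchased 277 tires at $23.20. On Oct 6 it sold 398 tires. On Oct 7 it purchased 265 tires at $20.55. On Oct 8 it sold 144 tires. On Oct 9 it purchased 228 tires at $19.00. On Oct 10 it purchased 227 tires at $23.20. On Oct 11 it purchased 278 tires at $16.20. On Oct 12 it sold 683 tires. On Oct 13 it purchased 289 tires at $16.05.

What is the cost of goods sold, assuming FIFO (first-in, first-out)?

Oct 6, 398 sold [FIFO — oldest first]: 110 @ $24.60 + 100 @ $22.80 + 188 @ $23.20 = $9,347.60
Oct 8, 144 sold [FIFO — oldest first]: 89 @ $23.20 + 55 @ $20.55 = $3,195.05
Oct 12, 683 sold [FIFO — oldest first]: 210 @ $20.55 + 228 @ $19.00 + 227 @ $23.20 + 18 @ $16.20 = $14,205.50
Total COGS = $9,347.60 + $3,195.05 + $14,205.50 = $26,748.15
Ending inventory: 260 @ $16.20 + 289 @ $16.05 = $8,850.45

COGS = $26,748.15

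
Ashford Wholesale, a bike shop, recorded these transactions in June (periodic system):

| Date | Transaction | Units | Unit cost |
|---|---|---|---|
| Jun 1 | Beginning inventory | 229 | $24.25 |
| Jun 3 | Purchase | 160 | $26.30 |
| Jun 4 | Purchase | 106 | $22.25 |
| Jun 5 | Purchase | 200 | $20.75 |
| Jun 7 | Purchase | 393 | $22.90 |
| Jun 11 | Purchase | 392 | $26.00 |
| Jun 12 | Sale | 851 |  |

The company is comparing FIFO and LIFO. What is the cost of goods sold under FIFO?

FIFO COGS: 229 @ $24.25 + 160 @ $26.30 + 106 @ $22.25 + 200 @ $20.75 + 156 @ $22.90 = $19,842.15
LIFO COGS: 392 @ $26.00 + 393 @ $22.90 + 66 @ $20.75 = $20,561.20

COGS = $19,842.15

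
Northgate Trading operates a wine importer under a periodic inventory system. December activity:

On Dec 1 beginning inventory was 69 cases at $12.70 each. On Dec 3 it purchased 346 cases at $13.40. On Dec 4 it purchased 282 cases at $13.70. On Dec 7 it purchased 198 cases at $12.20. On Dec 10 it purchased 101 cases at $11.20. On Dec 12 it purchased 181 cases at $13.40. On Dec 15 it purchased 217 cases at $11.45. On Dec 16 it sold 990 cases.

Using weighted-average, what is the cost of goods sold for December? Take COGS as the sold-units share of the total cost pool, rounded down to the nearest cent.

COGS = $12,664.72

Dec 16, sell 990: 990/1394 × $17,832.95 → $12,664.72
Ending inventory (cost pool remaining) = $5,168.23
Check: goods available $17,832.95 = COGS $12,664.72 + ending $5,168.23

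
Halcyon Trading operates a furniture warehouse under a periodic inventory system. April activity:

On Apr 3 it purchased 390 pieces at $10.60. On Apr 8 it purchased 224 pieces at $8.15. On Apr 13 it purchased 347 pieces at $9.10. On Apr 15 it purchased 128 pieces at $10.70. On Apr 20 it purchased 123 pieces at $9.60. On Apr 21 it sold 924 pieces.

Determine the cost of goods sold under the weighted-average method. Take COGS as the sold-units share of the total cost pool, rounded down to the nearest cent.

Apr 21, sell 924: 924/1212 × $11,667.70 → $8,895.17
Ending inventory (cost pool remaining) = $2,772.53
Check: goods available $11,667.70 = COGS $8,895.17 + ending $2,772.53

COGS = $8,895.17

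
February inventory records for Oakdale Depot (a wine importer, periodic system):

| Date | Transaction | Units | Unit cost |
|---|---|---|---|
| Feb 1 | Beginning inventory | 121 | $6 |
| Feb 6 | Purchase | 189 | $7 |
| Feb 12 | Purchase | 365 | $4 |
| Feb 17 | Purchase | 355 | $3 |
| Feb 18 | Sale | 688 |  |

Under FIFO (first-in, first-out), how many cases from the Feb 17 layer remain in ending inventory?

Feb 18, 688 sold [FIFO — oldest first]: 121 @ $6 + 189 @ $7 + 365 @ $4 + 13 @ $3 = $3,548
Ending inventory: 342 @ $3 = $1,026

342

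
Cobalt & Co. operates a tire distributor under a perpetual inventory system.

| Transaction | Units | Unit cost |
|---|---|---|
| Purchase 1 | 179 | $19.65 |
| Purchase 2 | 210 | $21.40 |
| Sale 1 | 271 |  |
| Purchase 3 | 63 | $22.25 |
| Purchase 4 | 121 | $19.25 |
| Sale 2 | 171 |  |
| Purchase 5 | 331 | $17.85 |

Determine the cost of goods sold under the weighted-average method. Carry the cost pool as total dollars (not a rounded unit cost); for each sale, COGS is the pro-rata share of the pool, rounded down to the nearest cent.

COGS = $9,069.78

After Purchase 1: 179 on hand, pool $3,517.35 (≈ $19.6500 each)
After Purchase 2: 389 on hand, pool $8,011.35 (≈ $20.5947 each)
Sale 1, sell 271: 271/389 × $8,011.35 → $5,581.17
After Purchase 3: 181 on hand, pool $3,831.93 (≈ $21.1709 each)
After Purchase 4: 302 on hand, pool $6,161.18 (≈ $20.4013 each)
Sale 2, sell 171: 171/302 × $6,161.18 → $3,488.61
After Purchase 5: 462 on hand, pool $8,580.92 (≈ $18.5734 each)
Total COGS = $5,581.17 + $3,488.61 = $9,069.78
Ending inventory (cost pool remaining) = $8,580.92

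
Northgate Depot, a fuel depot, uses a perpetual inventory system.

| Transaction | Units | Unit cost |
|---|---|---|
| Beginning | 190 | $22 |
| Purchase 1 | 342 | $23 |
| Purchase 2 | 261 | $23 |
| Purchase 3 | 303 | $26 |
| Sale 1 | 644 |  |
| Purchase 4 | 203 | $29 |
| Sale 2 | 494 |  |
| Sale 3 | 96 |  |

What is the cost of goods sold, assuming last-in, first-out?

Sale 1 (644) [LIFO — newest first]: 303 @ $26 + 261 @ $23 + 80 @ $23 = $15,721
Sale 2 (494) [LIFO — newest first]: 203 @ $29 + 262 @ $23 + 29 @ $22 = $12,551
Sale 3 (96) [LIFO — newest first]: 96 @ $22 = $2,112
Total COGS = $15,721 + $12,551 + $2,112 = $30,384
Ending inventory: 65 @ $22 = $1,430
Check: goods available $31,814 = COGS $30,384 + ending $1,430

COGS = $30,384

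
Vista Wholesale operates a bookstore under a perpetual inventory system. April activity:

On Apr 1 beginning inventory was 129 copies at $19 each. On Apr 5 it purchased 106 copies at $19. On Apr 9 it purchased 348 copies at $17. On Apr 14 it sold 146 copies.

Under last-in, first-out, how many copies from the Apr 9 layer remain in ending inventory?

202

Apr 14, 146 sold [LIFO — newest first]: 146 @ $17 = $2,482
Ending inventory: 129 @ $19 + 106 @ $19 + 202 @ $17 = $7,899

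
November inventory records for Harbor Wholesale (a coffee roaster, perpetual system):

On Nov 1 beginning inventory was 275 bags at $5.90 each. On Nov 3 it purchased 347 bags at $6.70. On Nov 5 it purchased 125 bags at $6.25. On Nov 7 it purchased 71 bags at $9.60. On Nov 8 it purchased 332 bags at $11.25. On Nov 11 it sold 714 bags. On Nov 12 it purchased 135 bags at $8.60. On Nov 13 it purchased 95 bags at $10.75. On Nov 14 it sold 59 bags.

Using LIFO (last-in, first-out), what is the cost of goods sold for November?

Nov 11, 714 sold [LIFO — newest first]: 332 @ $11.25 + 71 @ $9.60 + 125 @ $6.25 + 186 @ $6.70 = $6,444.05
Nov 14, 59 sold [LIFO — newest first]: 59 @ $10.75 = $634.25
Total COGS = $6,444.05 + $634.25 = $7,078.30
Ending inventory: 275 @ $5.90 + 161 @ $6.70 + 135 @ $8.60 + 36 @ $10.75 = $4,249.20
Check: goods available $11,327.50 = COGS $7,078.30 + ending $4,249.20

COGS = $7,078.30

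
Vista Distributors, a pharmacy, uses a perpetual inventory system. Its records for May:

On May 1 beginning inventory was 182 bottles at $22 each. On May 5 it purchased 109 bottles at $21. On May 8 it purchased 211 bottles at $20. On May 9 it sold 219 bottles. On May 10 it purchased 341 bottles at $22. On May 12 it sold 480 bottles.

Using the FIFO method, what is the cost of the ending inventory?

May 9, 219 sold [FIFO — oldest first]: 182 @ $22 + 37 @ $21 = $4,781
May 12, 480 sold [FIFO — oldest first]: 72 @ $21 + 211 @ $20 + 197 @ $22 = $10,066
Total COGS = $4,781 + $10,066 = $14,847
Ending inventory: 144 @ $22 = $3,168

Ending inventory = $3,168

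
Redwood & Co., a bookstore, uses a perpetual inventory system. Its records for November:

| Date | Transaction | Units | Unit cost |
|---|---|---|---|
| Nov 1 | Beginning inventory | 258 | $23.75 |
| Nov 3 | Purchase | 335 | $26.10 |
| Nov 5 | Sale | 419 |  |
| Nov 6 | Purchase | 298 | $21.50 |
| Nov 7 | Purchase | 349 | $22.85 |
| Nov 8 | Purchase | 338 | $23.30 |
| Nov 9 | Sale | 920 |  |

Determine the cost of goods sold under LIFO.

COGS = $31,598.05

Nov 5, 419 sold [LIFO — newest first]: 335 @ $26.10 + 84 @ $23.75 = $10,738.50
Nov 9, 920 sold [LIFO — newest first]: 338 @ $23.30 + 349 @ $22.85 + 233 @ $21.50 = $20,859.55
Total COGS = $10,738.50 + $20,859.55 = $31,598.05
Ending inventory: 174 @ $23.75 + 65 @ $21.50 = $5,530.00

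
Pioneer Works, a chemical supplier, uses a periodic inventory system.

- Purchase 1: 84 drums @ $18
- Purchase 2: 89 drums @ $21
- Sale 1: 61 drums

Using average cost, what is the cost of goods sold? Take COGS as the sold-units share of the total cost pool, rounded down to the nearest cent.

Sale 1, sell 61: 61/173 × $3,381.00 → $1,192.14
Ending inventory (cost pool remaining) = $2,188.86

COGS = $1,192.14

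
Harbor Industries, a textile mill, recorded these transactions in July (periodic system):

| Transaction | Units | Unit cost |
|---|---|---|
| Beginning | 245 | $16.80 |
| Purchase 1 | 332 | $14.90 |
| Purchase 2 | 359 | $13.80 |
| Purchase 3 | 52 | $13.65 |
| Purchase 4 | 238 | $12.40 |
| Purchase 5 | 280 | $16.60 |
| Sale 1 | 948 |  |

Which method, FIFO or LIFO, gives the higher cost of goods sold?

FIFO COGS: 245 @ $16.80 + 332 @ $14.90 + 359 @ $13.80 + 12 @ $13.65 = $14,180.80
LIFO COGS: 280 @ $16.60 + 238 @ $12.40 + 52 @ $13.65 + 359 @ $13.80 + 19 @ $14.90 = $13,546.30

FIFO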